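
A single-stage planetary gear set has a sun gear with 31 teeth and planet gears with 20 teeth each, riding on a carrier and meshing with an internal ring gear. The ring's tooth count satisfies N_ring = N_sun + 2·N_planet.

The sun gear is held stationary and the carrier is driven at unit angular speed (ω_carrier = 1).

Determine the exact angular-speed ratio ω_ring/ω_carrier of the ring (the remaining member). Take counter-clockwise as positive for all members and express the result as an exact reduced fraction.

N_ring = 31 + 2·20 = 71
31(ω_s−ω_c) = −71(ω_r−ω_c),  ω_s=0, ω_c=1
ω_r = 1 − (31/71)(0−1) = 102/71
ω_r/ω_c = 102/71

102/71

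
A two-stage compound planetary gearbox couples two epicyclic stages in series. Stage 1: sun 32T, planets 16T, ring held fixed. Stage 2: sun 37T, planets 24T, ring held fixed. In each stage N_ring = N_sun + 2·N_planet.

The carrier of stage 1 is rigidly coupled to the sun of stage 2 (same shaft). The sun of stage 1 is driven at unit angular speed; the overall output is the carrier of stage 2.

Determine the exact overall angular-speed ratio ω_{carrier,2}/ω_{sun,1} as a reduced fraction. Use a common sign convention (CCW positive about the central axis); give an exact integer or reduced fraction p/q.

37/366

Stage 1: N_ring = 32 + 2·16 = 64
Stage 1: 32(ω_s−ω_c) = −64(ω_r−ω_c),  ω_r=0, ω_s=1
Stage 1: 32(1−ω_c) = −64(0−ω_c)  ⇒  96ω_c = 32  ⇒  ω_c = 1/3
  ⇒ ω_c¹/ω_s¹ = 1/3
Stage 2: N_ring = 37 + 2·24 = 85
Stage 2: 37(ω_s−ω_c) = −85(ω_r−ω_c),  ω_r=0, ω_s=1
Stage 2: 37(1−ω_c) = −85(0−ω_c)  ⇒  122ω_c = 37  ⇒  ω_c = 37/122
  ⇒ ω_c²/ω_s² = 37/122
Coupling ω_s² = ω_c¹ ⇒ overall = 1/3 × 37/122 = 37/366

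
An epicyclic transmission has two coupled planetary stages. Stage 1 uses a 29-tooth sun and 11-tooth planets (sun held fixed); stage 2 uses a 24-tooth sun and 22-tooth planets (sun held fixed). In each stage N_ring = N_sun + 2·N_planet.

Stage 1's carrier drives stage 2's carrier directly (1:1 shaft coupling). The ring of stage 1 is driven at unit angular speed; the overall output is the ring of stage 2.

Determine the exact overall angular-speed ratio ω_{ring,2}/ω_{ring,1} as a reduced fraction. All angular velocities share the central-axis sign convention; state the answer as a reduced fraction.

Stage 1: N_ring = 29 + 2·11 = 51
Stage 1: 29(ω_s−ω_c) = −51(ω_r−ω_c),  ω_s=0, ω_r=1
Stage 1: 29(0−ω_c) = −51(1−ω_c)  ⇒  80ω_c = 51  ⇒  ω_c = 51/80
  ⇒ ω_c¹/ω_r¹ = 51/80
Stage 2: N_ring = 24 + 2·22 = 68
Stage 2: 24(ω_s−ω_c) = −68(ω_r−ω_c),  ω_s=0, ω_c=1
Stage 2: ω_r = 1 − (24/68)(0−1) = 23/17
  ⇒ ω_r²/ω_c² = 23/17
Coupling ω_c² = ω_c¹ ⇒ overall = 51/80 × 23/17 = 69/80

69/80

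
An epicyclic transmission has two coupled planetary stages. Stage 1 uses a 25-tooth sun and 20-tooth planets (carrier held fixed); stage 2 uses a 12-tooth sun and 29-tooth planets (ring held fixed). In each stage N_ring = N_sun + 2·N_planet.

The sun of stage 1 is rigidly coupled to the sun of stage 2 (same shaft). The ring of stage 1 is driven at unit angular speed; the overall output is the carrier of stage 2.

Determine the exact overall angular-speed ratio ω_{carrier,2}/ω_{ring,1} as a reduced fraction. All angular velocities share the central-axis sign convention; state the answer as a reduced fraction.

-78/205

Stage 1: N_ring = 25 + 2·20 = 65
Stage 1: 25(ω_s−ω_c) = −65(ω_r−ω_c),  ω_c=0, ω_r=1
Stage 1: ω_s = 0 − (65/25)(1−0) = -13/5
  ⇒ ω_s¹/ω_r¹ = -13/5
Stage 2: N_ring = 12 + 2·29 = 70
Stage 2: 12(ω_s−ω_c) = −70(ω_r−ω_c),  ω_r=0, ω_s=1
Stage 2: 12(1−ω_c) = −70(0−ω_c)  ⇒  82ω_c = 12  ⇒  ω_c = 6/41
  ⇒ ω_c²/ω_s² = 6/41
Coupling ω_s² = ω_s¹ ⇒ overall = -13/5 × 6/41 = -78/205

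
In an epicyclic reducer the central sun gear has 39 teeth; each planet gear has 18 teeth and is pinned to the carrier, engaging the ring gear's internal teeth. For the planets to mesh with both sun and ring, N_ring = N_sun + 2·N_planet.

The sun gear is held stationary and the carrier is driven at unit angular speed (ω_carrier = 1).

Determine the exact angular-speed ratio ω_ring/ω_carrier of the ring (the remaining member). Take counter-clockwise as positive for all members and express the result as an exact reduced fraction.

N_ring = 39 + 2·18 = 75
39(ω_s−ω_c) = −75(ω_r−ω_c),  ω_s=0, ω_c=1
ω_r = 1 − (39/75)(0−1) = 38/25
ω_r/ω_c = 38/25

38/25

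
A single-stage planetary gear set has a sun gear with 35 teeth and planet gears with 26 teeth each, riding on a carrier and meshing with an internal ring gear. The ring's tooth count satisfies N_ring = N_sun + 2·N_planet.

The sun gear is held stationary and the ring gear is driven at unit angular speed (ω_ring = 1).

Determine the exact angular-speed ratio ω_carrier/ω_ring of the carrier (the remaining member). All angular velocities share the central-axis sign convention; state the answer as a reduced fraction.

N_ring = 35 + 2·26 = 87
35(ω_s−ω_c) = −87(ω_r−ω_c),  ω_s=0, ω_r=1
35(0−ω_c) = −87(1−ω_c)  ⇒  122ω_c = 87  ⇒  ω_c = 87/122
ω_c/ω_r = 87/122

87/122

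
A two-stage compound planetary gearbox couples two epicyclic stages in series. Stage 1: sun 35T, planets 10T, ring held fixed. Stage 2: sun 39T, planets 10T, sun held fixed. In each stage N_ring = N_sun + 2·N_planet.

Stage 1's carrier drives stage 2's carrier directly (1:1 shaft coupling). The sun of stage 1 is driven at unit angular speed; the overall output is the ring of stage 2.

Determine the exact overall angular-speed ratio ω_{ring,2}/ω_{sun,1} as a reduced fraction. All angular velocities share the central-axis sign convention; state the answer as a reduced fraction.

343/531

Stage 1: N_ring = 35 + 2·10 = 55
Stage 1: 35(ω_s−ω_c) = −55(ω_r−ω_c),  ω_r=0, ω_s=1
Stage 1: 35(1−ω_c) = −55(0−ω_c)  ⇒  90ω_c = 35  ⇒  ω_c = 7/18
  ⇒ ω_c¹/ω_s¹ = 7/18
Stage 2: N_ring = 39 + 2·10 = 59
Stage 2: 39(ω_s−ω_c) = −59(ω_r−ω_c),  ω_s=0, ω_c=1
Stage 2: ω_r = 1 − (39/59)(0−1) = 98/59
  ⇒ ω_r²/ω_c² = 98/59
Coupling ω_c² = ω_c¹ ⇒ overall = 7/18 × 98/59 = 343/531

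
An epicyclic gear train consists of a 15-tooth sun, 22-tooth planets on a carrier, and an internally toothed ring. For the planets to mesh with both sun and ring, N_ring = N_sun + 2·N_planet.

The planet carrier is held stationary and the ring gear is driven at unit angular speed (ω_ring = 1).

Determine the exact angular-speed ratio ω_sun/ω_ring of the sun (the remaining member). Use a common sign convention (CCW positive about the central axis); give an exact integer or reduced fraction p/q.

N_ring = 15 + 2·22 = 59
15(ω_s−ω_c) = −59(ω_r−ω_c),  ω_c=0, ω_r=1
ω_s = 0 − (59/15)(1−0) = -59/15
ω_s/ω_r = -59/15

-59/15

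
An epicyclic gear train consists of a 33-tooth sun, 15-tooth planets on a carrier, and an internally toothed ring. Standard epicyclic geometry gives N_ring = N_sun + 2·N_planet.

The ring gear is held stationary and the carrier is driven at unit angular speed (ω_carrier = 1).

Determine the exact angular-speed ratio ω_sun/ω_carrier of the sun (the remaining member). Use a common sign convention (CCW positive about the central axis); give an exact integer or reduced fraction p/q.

N_ring = 33 + 2·15 = 63
33(ω_s−ω_c) = −63(ω_r−ω_c),  ω_r=0, ω_c=1
ω_s = 1 − (63/33)(0−1) = 32/11
ω_s/ω_c = 32/11

32/11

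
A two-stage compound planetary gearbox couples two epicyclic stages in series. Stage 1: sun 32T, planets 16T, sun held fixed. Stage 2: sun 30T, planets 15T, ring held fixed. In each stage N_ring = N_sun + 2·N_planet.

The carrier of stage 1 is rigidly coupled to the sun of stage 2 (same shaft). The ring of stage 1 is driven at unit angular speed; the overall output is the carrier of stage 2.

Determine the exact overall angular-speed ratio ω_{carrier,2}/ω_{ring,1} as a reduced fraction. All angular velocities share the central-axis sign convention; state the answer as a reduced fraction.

2/9

Stage 1: N_ring = 32 + 2·16 = 64
Stage 1: 32(ω_s−ω_c) = −64(ω_r−ω_c),  ω_s=0, ω_r=1
Stage 1: 32(0−ω_c) = −64(1−ω_c)  ⇒  96ω_c = 64  ⇒  ω_c = 2/3
  ⇒ ω_c¹/ω_r¹ = 2/3
Stage 2: N_ring = 30 + 2·15 = 60
Stage 2: 30(ω_s−ω_c) = −60(ω_r−ω_c),  ω_r=0, ω_s=1
Stage 2: 30(1−ω_c) = −60(0−ω_c)  ⇒  90ω_c = 30  ⇒  ω_c = 1/3
  ⇒ ω_c²/ω_s² = 1/3
Coupling ω_s² = ω_c¹ ⇒ overall = 2/3 × 1/3 = 2/9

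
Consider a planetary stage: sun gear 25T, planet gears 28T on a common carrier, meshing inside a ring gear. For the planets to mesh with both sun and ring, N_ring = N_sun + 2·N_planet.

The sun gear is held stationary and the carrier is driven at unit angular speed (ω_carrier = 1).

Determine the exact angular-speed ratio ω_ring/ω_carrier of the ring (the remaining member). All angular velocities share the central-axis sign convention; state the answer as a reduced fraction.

106/81

N_ring = 25 + 2·28 = 81
25(ω_s−ω_c) = −81(ω_r−ω_c),  ω_s=0, ω_c=1
ω_r = 1 − (25/81)(0−1) = 106/81
ω_r/ω_c = 106/81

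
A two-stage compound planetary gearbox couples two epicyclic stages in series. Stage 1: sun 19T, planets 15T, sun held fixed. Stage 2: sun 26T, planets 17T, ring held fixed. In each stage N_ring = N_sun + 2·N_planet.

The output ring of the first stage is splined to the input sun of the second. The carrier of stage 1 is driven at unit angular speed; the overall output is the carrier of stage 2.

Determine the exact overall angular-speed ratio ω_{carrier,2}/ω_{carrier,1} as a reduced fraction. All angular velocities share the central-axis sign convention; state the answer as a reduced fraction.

884/2107

Stage 1: N_ring = 19 + 2·15 = 49
Stage 1: 19(ω_s−ω_c) = −49(ω_r−ω_c),  ω_s=0, ω_c=1
Stage 1: ω_r = 1 − (19/49)(0−1) = 68/49
  ⇒ ω_r¹/ω_c¹ = 68/49
Stage 2: N_ring = 26 + 2·17 = 60
Stage 2: 26(ω_s−ω_c) = −60(ω_r−ω_c),  ω_r=0, ω_s=1
Stage 2: 26(1−ω_c) = −60(0−ω_c)  ⇒  86ω_c = 26  ⇒  ω_c = 13/43
  ⇒ ω_c²/ω_s² = 13/43
Coupling ω_s² = ω_r¹ ⇒ overall = 68/49 × 13/43 = 884/2107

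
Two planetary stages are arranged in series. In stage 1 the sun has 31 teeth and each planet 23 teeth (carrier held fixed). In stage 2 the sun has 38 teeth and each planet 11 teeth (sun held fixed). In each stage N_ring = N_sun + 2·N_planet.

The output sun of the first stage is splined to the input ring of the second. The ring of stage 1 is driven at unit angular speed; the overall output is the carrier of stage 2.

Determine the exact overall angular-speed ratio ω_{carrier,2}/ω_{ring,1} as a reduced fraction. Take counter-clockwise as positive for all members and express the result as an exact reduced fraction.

Stage 1: N_ring = 31 + 2·23 = 77
Stage 1: 31(ω_s−ω_c) = −77(ω_r−ω_c),  ω_c=0, ω_r=1
Stage 1: ω_s = 0 − (77/31)(1−0) = -77/31
  ⇒ ω_s¹/ω_r¹ = -77/31
Stage 2: N_ring = 38 + 2·11 = 60
Stage 2: 38(ω_s−ω_c) = −60(ω_r−ω_c),  ω_s=0, ω_r=1
Stage 2: 38(0−ω_c) = −60(1−ω_c)  ⇒  98ω_c = 60  ⇒  ω_c = 30/49
  ⇒ ω_c²/ω_r² = 30/49
Coupling ω_r² = ω_s¹ ⇒ overall = -77/31 × 30/49 = -330/217

-330/217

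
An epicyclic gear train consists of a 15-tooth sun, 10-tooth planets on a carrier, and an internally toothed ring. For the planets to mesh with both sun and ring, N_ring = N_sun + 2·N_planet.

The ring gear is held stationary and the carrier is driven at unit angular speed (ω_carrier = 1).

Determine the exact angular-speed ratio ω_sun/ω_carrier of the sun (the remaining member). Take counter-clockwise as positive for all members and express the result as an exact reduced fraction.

10/3

N_ring = 15 + 2·10 = 35
15(ω_s−ω_c) = −35(ω_r−ω_c),  ω_r=0, ω_c=1
ω_s = 1 − (35/15)(0−1) = 10/3
ω_s/ω_c = 10/3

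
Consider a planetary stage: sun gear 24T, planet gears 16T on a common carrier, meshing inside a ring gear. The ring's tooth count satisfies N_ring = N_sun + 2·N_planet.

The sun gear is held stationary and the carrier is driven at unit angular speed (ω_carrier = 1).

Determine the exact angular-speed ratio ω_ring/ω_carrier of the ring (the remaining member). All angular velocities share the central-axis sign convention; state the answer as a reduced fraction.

N_ring = 24 + 2·16 = 56
24(ω_s−ω_c) = −56(ω_r−ω_c),  ω_s=0, ω_c=1
ω_r = 1 − (24/56)(0−1) = 10/7
ω_r/ω_c = 10/7

10/7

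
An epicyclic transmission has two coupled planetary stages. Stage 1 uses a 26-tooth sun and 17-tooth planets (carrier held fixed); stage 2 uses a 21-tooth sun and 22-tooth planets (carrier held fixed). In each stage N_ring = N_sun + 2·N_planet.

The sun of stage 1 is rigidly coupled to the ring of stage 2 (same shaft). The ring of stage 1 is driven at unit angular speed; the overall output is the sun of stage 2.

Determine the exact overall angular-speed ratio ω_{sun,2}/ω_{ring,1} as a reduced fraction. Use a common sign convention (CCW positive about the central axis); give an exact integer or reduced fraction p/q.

Stage 1: N_ring = 26 + 2·17 = 60
Stage 1: 26(ω_s−ω_c) = −60(ω_r−ω_c),  ω_c=0, ω_r=1
Stage 1: ω_s = 0 − (60/26)(1−0) = -30/13
  ⇒ ω_s¹/ω_r¹ = -30/13
Stage 2: N_ring = 21 + 2·22 = 65
Stage 2: 21(ω_s−ω_c) = −65(ω_r−ω_c),  ω_c=0, ω_r=1
Stage 2: ω_s = 0 − (65/21)(1−0) = -65/21
  ⇒ ω_s²/ω_r² = -65/21
Coupling ω_r² = ω_s¹ ⇒ overall = -30/13 × -65/21 = 50/7

50/7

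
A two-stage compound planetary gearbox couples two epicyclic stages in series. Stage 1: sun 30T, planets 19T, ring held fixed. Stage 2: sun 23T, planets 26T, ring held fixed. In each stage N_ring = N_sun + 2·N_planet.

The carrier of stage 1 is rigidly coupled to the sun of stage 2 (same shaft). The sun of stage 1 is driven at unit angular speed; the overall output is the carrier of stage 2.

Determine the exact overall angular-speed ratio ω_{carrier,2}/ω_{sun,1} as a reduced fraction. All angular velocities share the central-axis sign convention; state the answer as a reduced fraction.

Stage 1: N_ring = 30 + 2·19 = 68
Stage 1: 30(ω_s−ω_c) = −68(ω_r−ω_c),  ω_r=0, ω_s=1
Stage 1: 30(1−ω_c) = −68(0−ω_c)  ⇒  98ω_c = 30  ⇒  ω_c = 15/49
  ⇒ ω_c¹/ω_s¹ = 15/49
Stage 2: N_ring = 23 + 2·26 = 75
Stage 2: 23(ω_s−ω_c) = −75(ω_r−ω_c),  ω_r=0, ω_s=1
Stage 2: 23(1−ω_c) = −75(0−ω_c)  ⇒  98ω_c = 23  ⇒  ω_c = 23/98
  ⇒ ω_c²/ω_s² = 23/98
Coupling ω_s² = ω_c¹ ⇒ overall = 15/49 × 23/98 = 345/4802

345/4802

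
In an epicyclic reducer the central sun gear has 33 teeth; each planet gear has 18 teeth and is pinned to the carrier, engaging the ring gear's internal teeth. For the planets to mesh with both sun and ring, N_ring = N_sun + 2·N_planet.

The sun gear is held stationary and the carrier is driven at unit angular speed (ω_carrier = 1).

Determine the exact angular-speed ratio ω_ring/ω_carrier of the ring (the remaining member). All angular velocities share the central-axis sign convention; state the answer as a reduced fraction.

34/23

N_ring = 33 + 2·18 = 69
33(ω_s−ω_c) = −69(ω_r−ω_c),  ω_s=0, ω_c=1
ω_r = 1 − (33/69)(0−1) = 34/23
ω_r/ω_c = 34/23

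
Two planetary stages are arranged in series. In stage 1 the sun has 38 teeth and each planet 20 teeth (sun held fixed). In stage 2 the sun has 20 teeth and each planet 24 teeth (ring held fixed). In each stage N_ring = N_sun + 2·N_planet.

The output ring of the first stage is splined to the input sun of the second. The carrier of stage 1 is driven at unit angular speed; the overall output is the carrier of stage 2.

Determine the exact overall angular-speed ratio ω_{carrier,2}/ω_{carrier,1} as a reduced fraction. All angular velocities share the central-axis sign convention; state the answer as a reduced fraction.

Stage 1: N_ring = 38 + 2·20 = 78
Stage 1: 38(ω_s−ω_c) = −78(ω_r−ω_c),  ω_s=0, ω_c=1
Stage 1: ω_r = 1 − (38/78)(0−1) = 58/39
  ⇒ ω_r¹/ω_c¹ = 58/39
Stage 2: N_ring = 20 + 2·24 = 68
Stage 2: 20(ω_s−ω_c) = −68(ω_r−ω_c),  ω_r=0, ω_s=1
Stage 2: 20(1−ω_c) = −68(0−ω_c)  ⇒  88ω_c = 20  ⇒  ω_c = 5/22
  ⇒ ω_c²/ω_s² = 5/22
Coupling ω_s² = ω_r¹ ⇒ overall = 58/39 × 5/22 = 145/429

145/429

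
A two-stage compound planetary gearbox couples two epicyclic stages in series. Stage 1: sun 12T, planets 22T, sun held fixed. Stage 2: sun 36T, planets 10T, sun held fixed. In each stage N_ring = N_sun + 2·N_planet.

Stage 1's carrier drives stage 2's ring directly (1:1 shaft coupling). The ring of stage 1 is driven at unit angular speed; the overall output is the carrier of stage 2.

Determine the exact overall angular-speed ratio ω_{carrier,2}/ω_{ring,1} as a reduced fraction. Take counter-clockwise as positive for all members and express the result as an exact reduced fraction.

Stage 1: N_ring = 12 + 2·22 = 56
Stage 1: 12(ω_s−ω_c) = −56(ω_r−ω_c),  ω_s=0, ω_r=1
Stage 1: 12(0−ω_c) = −56(1−ω_c)  ⇒  68ω_c = 56  ⇒  ω_c = 14/17
  ⇒ ω_c¹/ω_r¹ = 14/17
Stage 2: N_ring = 36 + 2·10 = 56
Stage 2: 36(ω_s−ω_c) = −56(ω_r−ω_c),  ω_s=0, ω_r=1
Stage 2: 36(0−ω_c) = −56(1−ω_c)  ⇒  92ω_c = 56  ⇒  ω_c = 14/23
  ⇒ ω_c²/ω_r² = 14/23
Coupling ω_r² = ω_c¹ ⇒ overall = 14/17 × 14/23 = 196/391

196/391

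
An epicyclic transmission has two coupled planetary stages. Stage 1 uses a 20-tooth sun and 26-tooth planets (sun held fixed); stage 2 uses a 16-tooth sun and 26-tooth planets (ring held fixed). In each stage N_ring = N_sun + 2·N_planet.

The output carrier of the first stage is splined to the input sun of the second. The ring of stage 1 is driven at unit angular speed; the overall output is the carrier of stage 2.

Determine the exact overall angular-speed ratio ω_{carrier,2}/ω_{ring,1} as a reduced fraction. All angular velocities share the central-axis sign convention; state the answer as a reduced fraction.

Stage 1: N_ring = 20 + 2·26 = 72
Stage 1: 20(ω_s−ω_c) = −72(ω_r−ω_c),  ω_s=0, ω_r=1
Stage 1: 20(0−ω_c) = −72(1−ω_c)  ⇒  92ω_c = 72  ⇒  ω_c = 18/23
  ⇒ ω_c¹/ω_r¹ = 18/23
Stage 2: N_ring = 16 + 2·26 = 68
Stage 2: 16(ω_s−ω_c) = −68(ω_r−ω_c),  ω_r=0, ω_s=1
Stage 2: 16(1−ω_c) = −68(0−ω_c)  ⇒  84ω_c = 16  ⇒  ω_c = 4/21
  ⇒ ω_c²/ω_s² = 4/21
Coupling ω_s² = ω_c¹ ⇒ overall = 18/23 × 4/21 = 24/161

24/161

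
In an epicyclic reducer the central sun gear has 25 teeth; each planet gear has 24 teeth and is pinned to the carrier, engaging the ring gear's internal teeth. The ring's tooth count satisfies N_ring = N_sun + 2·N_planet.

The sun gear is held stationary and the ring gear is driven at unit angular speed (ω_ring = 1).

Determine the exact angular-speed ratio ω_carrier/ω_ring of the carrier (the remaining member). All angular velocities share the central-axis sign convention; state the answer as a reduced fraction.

N_ring = 25 + 2·24 = 73
25(ω_s−ω_c) = −73(ω_r−ω_c),  ω_s=0, ω_r=1
25(0−ω_c) = −73(1−ω_c)  ⇒  98ω_c = 73  ⇒  ω_c = 73/98
ω_c/ω_r = 73/98

73/98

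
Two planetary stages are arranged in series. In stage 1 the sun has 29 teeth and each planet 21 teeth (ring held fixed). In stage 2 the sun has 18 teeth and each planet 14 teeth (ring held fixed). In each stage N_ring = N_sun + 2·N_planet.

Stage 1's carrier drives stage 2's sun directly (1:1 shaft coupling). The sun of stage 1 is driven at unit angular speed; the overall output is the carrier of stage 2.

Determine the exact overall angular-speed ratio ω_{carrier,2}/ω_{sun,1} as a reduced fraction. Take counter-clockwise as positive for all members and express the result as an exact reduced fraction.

261/3200

Stage 1: N_ring = 29 + 2·21 = 71
Stage 1: 29(ω_s−ω_c) = −71(ω_r−ω_c),  ω_r=0, ω_s=1
Stage 1: 29(1−ω_c) = −71(0−ω_c)  ⇒  100ω_c = 29  ⇒  ω_c = 29/100
  ⇒ ω_c¹/ω_s¹ = 29/100
Stage 2: N_ring = 18 + 2·14 = 46
Stage 2: 18(ω_s−ω_c) = −46(ω_r−ω_c),  ω_r=0, ω_s=1
Stage 2: 18(1−ω_c) = −46(0−ω_c)  ⇒  64ω_c = 18  ⇒  ω_c = 9/32
  ⇒ ω_c²/ω_s² = 9/32
Coupling ω_s² = ω_c¹ ⇒ overall = 29/100 × 9/32 = 261/3200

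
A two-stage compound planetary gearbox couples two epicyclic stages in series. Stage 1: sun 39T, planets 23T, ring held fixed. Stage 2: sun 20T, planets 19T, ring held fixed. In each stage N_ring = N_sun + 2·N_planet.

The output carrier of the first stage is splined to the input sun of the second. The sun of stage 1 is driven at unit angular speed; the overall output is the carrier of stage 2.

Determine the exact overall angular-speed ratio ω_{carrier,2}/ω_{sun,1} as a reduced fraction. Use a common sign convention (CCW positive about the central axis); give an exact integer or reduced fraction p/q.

Stage 1: N_ring = 39 + 2·23 = 85
Stage 1: 39(ω_s−ω_c) = −85(ω_r−ω_c),  ω_r=0, ω_s=1
Stage 1: 39(1−ω_c) = −85(0−ω_c)  ⇒  124ω_c = 39  ⇒  ω_c = 39/124
  ⇒ ω_c¹/ω_s¹ = 39/124
Stage 2: N_ring = 20 + 2·19 = 58
Stage 2: 20(ω_s−ω_c) = −58(ω_r−ω_c),  ω_r=0, ω_s=1
Stage 2: 20(1−ω_c) = −58(0−ω_c)  ⇒  78ω_c = 20  ⇒  ω_c = 10/39
  ⇒ ω_c²/ω_s² = 10/39
Coupling ω_s² = ω_c¹ ⇒ overall = 39/124 × 10/39 = 5/62

5/62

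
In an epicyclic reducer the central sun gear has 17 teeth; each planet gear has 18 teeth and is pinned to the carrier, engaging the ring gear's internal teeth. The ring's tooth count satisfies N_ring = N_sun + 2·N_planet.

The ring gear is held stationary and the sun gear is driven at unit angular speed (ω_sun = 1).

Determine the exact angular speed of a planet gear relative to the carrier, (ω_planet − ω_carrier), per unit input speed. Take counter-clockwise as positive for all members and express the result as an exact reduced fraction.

N_ring = 17 + 2·18 = 53
17(ω_s−ω_c) = −53(ω_r−ω_c),  ω_r=0, ω_s=1
17(1−ω_c) = −53(0−ω_c)  ⇒  70ω_c = 17  ⇒  ω_c = 17/70
sun–planet: 17·(1−17/70) = −18·(ω_p−ω_c)  ⇒  ω_p−ω_c = −(17/18)·(53/70) = -901/1260

-901/1260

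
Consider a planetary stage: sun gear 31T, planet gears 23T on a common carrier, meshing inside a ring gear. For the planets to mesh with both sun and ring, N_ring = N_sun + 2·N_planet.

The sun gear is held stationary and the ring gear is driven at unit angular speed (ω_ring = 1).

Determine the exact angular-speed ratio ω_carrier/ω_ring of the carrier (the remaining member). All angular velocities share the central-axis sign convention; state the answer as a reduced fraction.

77/108

N_ring = 31 + 2·23 = 77
31(ω_s−ω_c) = −77(ω_r−ω_c),  ω_s=0, ω_r=1
31(0−ω_c) = −77(1−ω_c)  ⇒  108ω_c = 77  ⇒  ω_c = 77/108
ω_c/ω_r = 77/108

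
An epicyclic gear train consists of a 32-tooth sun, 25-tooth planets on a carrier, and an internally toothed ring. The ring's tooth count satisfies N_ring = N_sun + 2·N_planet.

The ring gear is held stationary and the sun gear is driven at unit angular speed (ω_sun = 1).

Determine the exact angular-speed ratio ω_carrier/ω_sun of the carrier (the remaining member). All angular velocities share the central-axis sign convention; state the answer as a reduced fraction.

N_ring = 32 + 2·25 = 82
32(ω_s−ω_c) = −82(ω_r−ω_c),  ω_r=0, ω_s=1
32(1−ω_c) = −82(0−ω_c)  ⇒  114ω_c = 32  ⇒  ω_c = 16/57
ω_c/ω_s = 16/57

16/57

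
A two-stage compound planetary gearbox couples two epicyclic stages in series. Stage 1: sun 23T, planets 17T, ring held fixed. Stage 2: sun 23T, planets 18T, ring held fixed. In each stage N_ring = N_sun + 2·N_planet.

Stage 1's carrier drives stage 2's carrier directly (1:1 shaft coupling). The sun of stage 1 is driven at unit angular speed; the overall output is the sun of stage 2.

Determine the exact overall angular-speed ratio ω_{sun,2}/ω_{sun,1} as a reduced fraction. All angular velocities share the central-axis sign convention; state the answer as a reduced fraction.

Stage 1: N_ring = 23 + 2·17 = 57
Stage 1: 23(ω_s−ω_c) = −57(ω_r−ω_c),  ω_r=0, ω_s=1
Stage 1: 23(1−ω_c) = −57(0−ω_c)  ⇒  80ω_c = 23  ⇒  ω_c = 23/80
  ⇒ ω_c¹/ω_s¹ = 23/80
Stage 2: N_ring = 23 + 2·18 = 59
Stage 2: 23(ω_s−ω_c) = −59(ω_r−ω_c),  ω_r=0, ω_c=1
Stage 2: ω_s = 1 − (59/23)(0−1) = 82/23
  ⇒ ω_s²/ω_c² = 82/23
Coupling ω_c² = ω_c¹ ⇒ overall = 23/80 × 82/23 = 41/40

41/40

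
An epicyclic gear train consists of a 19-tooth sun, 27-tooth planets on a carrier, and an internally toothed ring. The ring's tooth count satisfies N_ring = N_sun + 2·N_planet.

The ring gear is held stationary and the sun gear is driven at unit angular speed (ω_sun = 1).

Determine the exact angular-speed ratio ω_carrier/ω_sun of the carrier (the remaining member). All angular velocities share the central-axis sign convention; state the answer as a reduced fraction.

N_ring = 19 + 2·27 = 73
19(ω_s−ω_c) = −73(ω_r−ω_c),  ω_r=0, ω_s=1
19(1−ω_c) = −73(0−ω_c)  ⇒  92ω_c = 19  ⇒  ω_c = 19/92
ω_c/ω_s = 19/92

19/92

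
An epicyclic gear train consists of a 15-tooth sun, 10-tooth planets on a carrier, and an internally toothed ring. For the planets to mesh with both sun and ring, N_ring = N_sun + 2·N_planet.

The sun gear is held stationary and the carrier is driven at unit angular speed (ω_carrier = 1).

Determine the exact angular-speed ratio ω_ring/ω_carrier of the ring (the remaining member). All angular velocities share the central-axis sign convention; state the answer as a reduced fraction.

N_ring = 15 + 2·10 = 35
15(ω_s−ω_c) = −35(ω_r−ω_c),  ω_s=0, ω_c=1
ω_r = 1 − (15/35)(0−1) = 10/7
ω_r/ω_c = 10/7

10/7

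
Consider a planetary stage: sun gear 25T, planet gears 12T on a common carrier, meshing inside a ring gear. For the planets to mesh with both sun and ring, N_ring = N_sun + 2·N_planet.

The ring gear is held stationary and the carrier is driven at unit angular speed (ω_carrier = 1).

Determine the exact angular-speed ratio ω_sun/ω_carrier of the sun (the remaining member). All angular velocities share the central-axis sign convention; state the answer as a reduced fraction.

N_ring = 25 + 2·12 = 49
25(ω_s−ω_c) = −49(ω_r−ω_c),  ω_r=0, ω_c=1
ω_s = 1 − (49/25)(0−1) = 74/25
ω_s/ω_c = 74/25

74/25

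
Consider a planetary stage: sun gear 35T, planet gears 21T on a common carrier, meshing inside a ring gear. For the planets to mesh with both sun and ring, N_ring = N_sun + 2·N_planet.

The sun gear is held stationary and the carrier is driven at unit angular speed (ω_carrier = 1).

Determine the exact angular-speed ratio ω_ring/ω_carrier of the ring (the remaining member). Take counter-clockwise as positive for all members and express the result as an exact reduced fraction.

16/11

N_ring = 35 + 2·21 = 77
35(ω_s−ω_c) = −77(ω_r−ω_c),  ω_s=0, ω_c=1
ω_r = 1 − (35/77)(0−1) = 16/11
ω_r/ω_c = 16/11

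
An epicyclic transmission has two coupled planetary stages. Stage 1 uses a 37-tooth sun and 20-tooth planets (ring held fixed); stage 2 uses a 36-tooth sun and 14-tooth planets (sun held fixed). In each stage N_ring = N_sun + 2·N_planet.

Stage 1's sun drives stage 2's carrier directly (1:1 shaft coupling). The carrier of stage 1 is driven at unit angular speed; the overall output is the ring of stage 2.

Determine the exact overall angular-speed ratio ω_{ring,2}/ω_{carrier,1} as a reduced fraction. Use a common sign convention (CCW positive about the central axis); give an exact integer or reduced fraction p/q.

Stage 1: N_ring = 37 + 2·20 = 77
Stage 1: 37(ω_s−ω_c) = −77(ω_r−ω_c),  ω_r=0, ω_c=1
Stage 1: ω_s = 1 − (77/37)(0−1) = 114/37
  ⇒ ω_s¹/ω_c¹ = 114/37
Stage 2: N_ring = 36 + 2·14 = 64
Stage 2: 36(ω_s−ω_c) = −64(ω_r−ω_c),  ω_s=0, ω_c=1
Stage 2: ω_r = 1 − (36/64)(0−1) = 25/16
  ⇒ ω_r²/ω_c² = 25/16
Coupling ω_c² = ω_s¹ ⇒ overall = 114/37 × 25/16 = 1425/296

1425/296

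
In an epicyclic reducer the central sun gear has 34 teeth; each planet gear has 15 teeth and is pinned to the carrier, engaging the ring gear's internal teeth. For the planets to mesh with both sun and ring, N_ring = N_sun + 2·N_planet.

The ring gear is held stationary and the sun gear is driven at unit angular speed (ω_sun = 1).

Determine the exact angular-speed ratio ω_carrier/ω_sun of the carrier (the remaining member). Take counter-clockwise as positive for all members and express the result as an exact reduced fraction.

N_ring = 34 + 2·15 = 64
34(ω_s−ω_c) = −64(ω_r−ω_c),  ω_r=0, ω_s=1
34(1−ω_c) = −64(0−ω_c)  ⇒  98ω_c = 34  ⇒  ω_c = 17/49
ω_c/ω_s = 17/49

17/49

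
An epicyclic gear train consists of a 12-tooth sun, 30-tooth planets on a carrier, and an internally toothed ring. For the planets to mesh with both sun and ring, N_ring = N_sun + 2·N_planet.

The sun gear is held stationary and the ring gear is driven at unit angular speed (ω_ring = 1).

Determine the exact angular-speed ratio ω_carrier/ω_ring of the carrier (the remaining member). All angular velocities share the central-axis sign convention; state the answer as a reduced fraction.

6/7

N_ring = 12 + 2·30 = 72
12(ω_s−ω_c) = −72(ω_r−ω_c),  ω_s=0, ω_r=1
12(0−ω_c) = −72(1−ω_c)  ⇒  84ω_c = 72  ⇒  ω_c = 6/7
ω_c/ω_r = 6/7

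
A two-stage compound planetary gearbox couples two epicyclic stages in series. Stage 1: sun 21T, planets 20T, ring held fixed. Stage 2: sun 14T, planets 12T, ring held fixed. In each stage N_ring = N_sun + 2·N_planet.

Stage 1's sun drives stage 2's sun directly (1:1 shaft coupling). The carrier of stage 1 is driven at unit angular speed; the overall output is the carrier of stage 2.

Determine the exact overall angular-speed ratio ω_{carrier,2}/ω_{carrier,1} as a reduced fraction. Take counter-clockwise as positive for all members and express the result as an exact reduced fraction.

Stage 1: N_ring = 21 + 2·20 = 61
Stage 1: 21(ω_s−ω_c) = −61(ω_r−ω_c),  ω_r=0, ω_c=1
Stage 1: ω_s = 1 − (61/21)(0−1) = 82/21
  ⇒ ω_s¹/ω_c¹ = 82/21
Stage 2: N_ring = 14 + 2·12 = 38
Stage 2: 14(ω_s−ω_c) = −38(ω_r−ω_c),  ω_r=0, ω_s=1
Stage 2: 14(1−ω_c) = −38(0−ω_c)  ⇒  52ω_c = 14  ⇒  ω_c = 7/26
  ⇒ ω_c²/ω_s² = 7/26
Coupling ω_s² = ω_s¹ ⇒ overall = 82/21 × 7/26 = 41/39

41/39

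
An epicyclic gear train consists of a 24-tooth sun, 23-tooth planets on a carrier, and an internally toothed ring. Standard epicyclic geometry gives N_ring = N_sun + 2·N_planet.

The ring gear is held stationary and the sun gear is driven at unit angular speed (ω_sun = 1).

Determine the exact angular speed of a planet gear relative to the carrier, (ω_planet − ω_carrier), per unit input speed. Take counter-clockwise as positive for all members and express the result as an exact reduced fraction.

N_ring = 24 + 2·23 = 70
24(ω_s−ω_c) = −70(ω_r−ω_c),  ω_r=0, ω_s=1
24(1−ω_c) = −70(0−ω_c)  ⇒  94ω_c = 24  ⇒  ω_c = 12/47
sun–planet: 24·(1−12/47) = −23·(ω_p−ω_c)  ⇒  ω_p−ω_c = −(24/23)·(35/47) = -840/1081

-840/1081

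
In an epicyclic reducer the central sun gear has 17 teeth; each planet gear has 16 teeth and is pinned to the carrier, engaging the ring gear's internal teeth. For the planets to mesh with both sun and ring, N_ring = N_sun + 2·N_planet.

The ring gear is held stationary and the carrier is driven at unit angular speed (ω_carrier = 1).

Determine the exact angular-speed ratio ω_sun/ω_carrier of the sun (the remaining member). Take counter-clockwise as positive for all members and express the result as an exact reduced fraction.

N_ring = 17 + 2·16 = 49
17(ω_s−ω_c) = −49(ω_r−ω_c),  ω_r=0, ω_c=1
ω_s = 1 − (49/17)(0−1) = 66/17
ω_s/ω_c = 66/17

66/17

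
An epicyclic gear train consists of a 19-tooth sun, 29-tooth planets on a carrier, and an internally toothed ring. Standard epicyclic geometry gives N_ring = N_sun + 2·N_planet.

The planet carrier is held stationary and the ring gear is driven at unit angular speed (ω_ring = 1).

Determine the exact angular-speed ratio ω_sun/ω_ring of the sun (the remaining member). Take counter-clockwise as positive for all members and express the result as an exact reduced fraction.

-77/19

N_ring = 19 + 2·29 = 77
19(ω_s−ω_c) = −77(ω_r−ω_c),  ω_c=0, ω_r=1
ω_s = 0 − (77/19)(1−0) = -77/19
ω_s/ω_r = -77/19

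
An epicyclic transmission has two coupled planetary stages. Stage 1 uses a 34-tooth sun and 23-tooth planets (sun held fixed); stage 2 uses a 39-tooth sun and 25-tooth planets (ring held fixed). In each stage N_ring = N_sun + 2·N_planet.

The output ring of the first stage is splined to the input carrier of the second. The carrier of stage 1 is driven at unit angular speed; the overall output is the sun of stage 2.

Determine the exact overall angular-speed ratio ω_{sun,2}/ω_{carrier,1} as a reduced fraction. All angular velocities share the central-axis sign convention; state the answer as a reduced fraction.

Stage 1: N_ring = 34 + 2·23 = 80
Stage 1: 34(ω_s−ω_c) = −80(ω_r−ω_c),  ω_s=0, ω_c=1
Stage 1: ω_r = 1 − (34/80)(0−1) = 57/40
  ⇒ ω_r¹/ω_c¹ = 57/40
Stage 2: N_ring = 39 + 2·25 = 89
Stage 2: 39(ω_s−ω_c) = −89(ω_r−ω_c),  ω_r=0, ω_c=1
Stage 2: ω_s = 1 − (89/39)(0−1) = 128/39
  ⇒ ω_s²/ω_c² = 128/39
Coupling ω_c² = ω_r¹ ⇒ overall = 57/40 × 128/39 = 304/65

304/65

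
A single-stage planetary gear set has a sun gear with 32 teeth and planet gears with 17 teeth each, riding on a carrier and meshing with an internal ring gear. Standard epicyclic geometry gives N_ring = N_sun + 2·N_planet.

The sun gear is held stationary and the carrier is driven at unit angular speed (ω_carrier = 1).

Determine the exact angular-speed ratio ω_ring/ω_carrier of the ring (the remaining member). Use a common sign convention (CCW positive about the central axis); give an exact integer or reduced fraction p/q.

49/33

N_ring = 32 + 2·17 = 66
32(ω_s−ω_c) = −66(ω_r−ω_c),  ω_s=0, ω_c=1
ω_r = 1 − (32/66)(0−1) = 49/33
ω_r/ω_c = 49/33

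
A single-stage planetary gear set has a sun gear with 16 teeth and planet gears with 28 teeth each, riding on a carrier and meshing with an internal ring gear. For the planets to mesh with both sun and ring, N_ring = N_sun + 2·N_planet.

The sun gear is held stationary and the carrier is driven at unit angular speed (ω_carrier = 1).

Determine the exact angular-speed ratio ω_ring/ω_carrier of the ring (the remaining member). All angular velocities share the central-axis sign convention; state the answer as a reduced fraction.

N_ring = 16 + 2·28 = 72
16(ω_s−ω_c) = −72(ω_r−ω_c),  ω_s=0, ω_c=1
ω_r = 1 − (16/72)(0−1) = 11/9
ω_r/ω_c = 11/9

11/9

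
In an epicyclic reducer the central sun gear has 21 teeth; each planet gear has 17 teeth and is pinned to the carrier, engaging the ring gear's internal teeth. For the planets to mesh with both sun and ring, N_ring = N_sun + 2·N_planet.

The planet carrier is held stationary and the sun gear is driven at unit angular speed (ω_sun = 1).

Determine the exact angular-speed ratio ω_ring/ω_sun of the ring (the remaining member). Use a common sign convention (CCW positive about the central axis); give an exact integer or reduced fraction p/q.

N_ring = 21 + 2·17 = 55
21(ω_s−ω_c) = −55(ω_r−ω_c),  ω_c=0, ω_s=1
ω_r = 0 − (21/55)(1−0) = -21/55
ω_r/ω_s = -21/55

-21/55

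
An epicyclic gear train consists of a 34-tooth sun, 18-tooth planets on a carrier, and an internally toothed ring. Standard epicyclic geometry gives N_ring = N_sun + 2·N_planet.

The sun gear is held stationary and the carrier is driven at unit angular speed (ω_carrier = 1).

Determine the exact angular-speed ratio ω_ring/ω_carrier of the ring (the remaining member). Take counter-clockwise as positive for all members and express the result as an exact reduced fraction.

52/35

N_ring = 34 + 2·18 = 70
34(ω_s−ω_c) = −70(ω_r−ω_c),  ω_s=0, ω_c=1
ω_r = 1 − (34/70)(0−1) = 52/35
ω_r/ω_c = 52/35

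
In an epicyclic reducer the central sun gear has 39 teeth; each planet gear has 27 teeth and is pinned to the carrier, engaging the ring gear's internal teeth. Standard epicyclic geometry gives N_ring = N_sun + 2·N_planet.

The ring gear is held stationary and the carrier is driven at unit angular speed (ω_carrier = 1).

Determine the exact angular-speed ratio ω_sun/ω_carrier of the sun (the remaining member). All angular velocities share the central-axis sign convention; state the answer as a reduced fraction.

44/13

N_ring = 39 + 2·27 = 93
39(ω_s−ω_c) = −93(ω_r−ω_c),  ω_r=0, ω_c=1
ω_s = 1 − (93/39)(0−1) = 44/13
ω_s/ω_c = 44/13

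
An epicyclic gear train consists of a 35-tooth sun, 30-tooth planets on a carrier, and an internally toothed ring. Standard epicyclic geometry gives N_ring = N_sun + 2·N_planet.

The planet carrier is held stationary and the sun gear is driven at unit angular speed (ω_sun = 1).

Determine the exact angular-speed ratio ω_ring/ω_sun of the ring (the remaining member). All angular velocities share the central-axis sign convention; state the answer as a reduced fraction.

N_ring = 35 + 2·30 = 95
35(ω_s−ω_c) = −95(ω_r−ω_c),  ω_c=0, ω_s=1
ω_r = 0 − (35/95)(1−0) = -7/19
ω_r/ω_s = -7/19

-7/19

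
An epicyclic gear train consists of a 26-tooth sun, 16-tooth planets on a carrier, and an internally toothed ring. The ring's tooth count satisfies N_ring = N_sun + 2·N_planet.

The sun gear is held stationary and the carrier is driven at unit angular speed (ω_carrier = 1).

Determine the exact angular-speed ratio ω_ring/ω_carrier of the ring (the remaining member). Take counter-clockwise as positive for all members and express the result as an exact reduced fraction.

42/29

N_ring = 26 + 2·16 = 58
26(ω_s−ω_c) = −58(ω_r−ω_c),  ω_s=0, ω_c=1
ω_r = 1 − (26/58)(0−1) = 42/29
ω_r/ω_c = 42/29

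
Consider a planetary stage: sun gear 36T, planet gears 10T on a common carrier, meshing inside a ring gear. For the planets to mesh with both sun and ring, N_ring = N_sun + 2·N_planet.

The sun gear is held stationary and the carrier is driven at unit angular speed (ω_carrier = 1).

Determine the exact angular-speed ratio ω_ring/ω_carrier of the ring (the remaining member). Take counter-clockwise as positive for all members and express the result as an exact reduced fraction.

23/14

N_ring = 36 + 2·10 = 56
36(ω_s−ω_c) = −56(ω_r−ω_c),  ω_s=0, ω_c=1
ω_r = 1 − (36/56)(0−1) = 23/14
ω_r/ω_c = 23/14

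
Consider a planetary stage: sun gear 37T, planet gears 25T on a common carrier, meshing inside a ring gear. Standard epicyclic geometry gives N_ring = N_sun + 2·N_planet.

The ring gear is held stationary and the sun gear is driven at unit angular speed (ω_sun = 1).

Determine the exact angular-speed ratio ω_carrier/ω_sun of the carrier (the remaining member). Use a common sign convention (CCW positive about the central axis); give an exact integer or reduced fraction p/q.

N_ring = 37 + 2·25 = 87
37(ω_s−ω_c) = −87(ω_r−ω_c),  ω_r=0, ω_s=1
37(1−ω_c) = −87(0−ω_c)  ⇒  124ω_c = 37  ⇒  ω_c = 37/124
ω_c/ω_s = 37/124

37/124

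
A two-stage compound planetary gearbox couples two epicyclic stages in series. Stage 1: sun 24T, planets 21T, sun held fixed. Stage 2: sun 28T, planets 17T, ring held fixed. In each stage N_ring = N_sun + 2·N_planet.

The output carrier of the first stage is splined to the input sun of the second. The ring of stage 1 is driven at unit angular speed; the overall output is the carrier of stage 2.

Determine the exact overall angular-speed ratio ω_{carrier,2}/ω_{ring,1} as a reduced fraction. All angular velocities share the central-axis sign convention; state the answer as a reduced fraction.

154/675

Stage 1: N_ring = 24 + 2·21 = 66
Stage 1: 24(ω_s−ω_c) = −66(ω_r−ω_c),  ω_s=0, ω_r=1
Stage 1: 24(0−ω_c) = −66(1−ω_c)  ⇒  90ω_c = 66  ⇒  ω_c = 11/15
  ⇒ ω_c¹/ω_r¹ = 11/15
Stage 2: N_ring = 28 + 2·17 = 62
Stage 2: 28(ω_s−ω_c) = −62(ω_r−ω_c),  ω_r=0, ω_s=1
Stage 2: 28(1−ω_c) = −62(0−ω_c)  ⇒  90ω_c = 28  ⇒  ω_c = 14/45
  ⇒ ω_c²/ω_s² = 14/45
Coupling ω_s² = ω_c¹ ⇒ overall = 11/15 × 14/45 = 154/675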